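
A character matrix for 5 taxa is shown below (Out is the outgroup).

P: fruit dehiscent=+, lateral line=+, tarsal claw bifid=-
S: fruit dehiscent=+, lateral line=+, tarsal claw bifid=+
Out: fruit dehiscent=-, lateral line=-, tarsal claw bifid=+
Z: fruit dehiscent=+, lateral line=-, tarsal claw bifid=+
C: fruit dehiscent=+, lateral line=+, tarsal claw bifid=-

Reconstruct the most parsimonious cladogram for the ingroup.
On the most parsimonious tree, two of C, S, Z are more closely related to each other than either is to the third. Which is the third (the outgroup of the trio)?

Z

Character polarity is set by the outgroup: the derived state is whichever differs from the outgroup's state, so for tarsal claw bifid the derived state is '-', and for the remaining characters it is '+'.
All ingroup taxa share the derived state '+' for fruit dehiscent; it defines the ingroup but does not resolve relationships within it.
Only C, P, and S show the derived state '+' for lateral line, supporting them as a clade.
tarsal claw bifid: derived state '-' in C and P only — synapomorphy for {C, P}.
Most parsimonious ingroup topology: (((P,C),S),Z).
C and S share a more recent common ancestor with each other than either does with Z, so Z is the least closely related of the three.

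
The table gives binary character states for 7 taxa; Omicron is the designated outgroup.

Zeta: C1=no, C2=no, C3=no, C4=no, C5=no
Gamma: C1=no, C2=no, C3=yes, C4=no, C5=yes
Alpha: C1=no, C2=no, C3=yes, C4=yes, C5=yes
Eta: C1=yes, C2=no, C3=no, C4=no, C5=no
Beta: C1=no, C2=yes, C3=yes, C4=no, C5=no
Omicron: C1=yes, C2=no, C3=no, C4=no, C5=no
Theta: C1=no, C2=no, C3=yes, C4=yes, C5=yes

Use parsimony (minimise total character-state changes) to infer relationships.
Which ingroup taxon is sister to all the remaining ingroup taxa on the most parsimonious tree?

Eta

Character polarity is set by the outgroup: the derived state is whichever differs from the outgroup's state, so for C1 the derived state is 'no', and for the remaining characters it is 'yes'.
C1 (derived state 'no') is shared by Alpha, Beta, Gamma, Theta, and Zeta — a synapomorphy uniting that clade.
C2 (derived state 'yes') is unique to Beta (autapomorphy; uninformative for grouping).
Only Alpha, Beta, Gamma, and Theta show the derived state 'yes' for C3, supporting them as a clade.
Only Alpha and Theta show the derived state 'yes' for C4, supporting them as a clade.
C5 (derived state 'yes') is shared by Alpha, Gamma, and Theta — a synapomorphy uniting that clade.
Most parsimonious ingroup topology: ((Zeta,((Gamma,(Theta,Alpha)),Beta)),Eta).
Eta is sister to the clade containing all other ingroup taxa, so it is the earliest-diverging (most basal) ingroup lineage.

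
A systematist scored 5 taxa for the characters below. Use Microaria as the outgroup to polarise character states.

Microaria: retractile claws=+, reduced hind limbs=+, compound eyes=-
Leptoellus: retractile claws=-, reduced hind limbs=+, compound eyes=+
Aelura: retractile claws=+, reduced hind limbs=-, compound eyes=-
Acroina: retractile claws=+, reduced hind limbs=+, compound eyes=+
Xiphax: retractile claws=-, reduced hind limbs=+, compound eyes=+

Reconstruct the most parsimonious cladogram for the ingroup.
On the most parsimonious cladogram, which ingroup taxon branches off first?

Aelura

Character polarity is set by the outgroup: the derived state is whichever differs from the outgroup's state, so for retractile claws, reduced hind limbs the derived state is '-', and for the remaining characters it is '+'.
retractile claws (derived state '-') is shared by Leptoellus and Xiphax — a synapomorphy uniting that clade.
reduced hind limbs: derived state '-' in Aelura only — an autapomorphy, so it tells us nothing about relationships among taxa.
compound eyes: derived state '+' in Acroina, Leptoellus, and Xiphax only — synapomorphy for {Acroina, Leptoellus, Xiphax}.
Most parsimonious ingroup topology: (((Leptoellus,Xiphax),Acroina),Aelura).
Aelura is sister to the clade containing all other ingroup taxa, so it is the earliest-diverging (most basal) ingroup lineage.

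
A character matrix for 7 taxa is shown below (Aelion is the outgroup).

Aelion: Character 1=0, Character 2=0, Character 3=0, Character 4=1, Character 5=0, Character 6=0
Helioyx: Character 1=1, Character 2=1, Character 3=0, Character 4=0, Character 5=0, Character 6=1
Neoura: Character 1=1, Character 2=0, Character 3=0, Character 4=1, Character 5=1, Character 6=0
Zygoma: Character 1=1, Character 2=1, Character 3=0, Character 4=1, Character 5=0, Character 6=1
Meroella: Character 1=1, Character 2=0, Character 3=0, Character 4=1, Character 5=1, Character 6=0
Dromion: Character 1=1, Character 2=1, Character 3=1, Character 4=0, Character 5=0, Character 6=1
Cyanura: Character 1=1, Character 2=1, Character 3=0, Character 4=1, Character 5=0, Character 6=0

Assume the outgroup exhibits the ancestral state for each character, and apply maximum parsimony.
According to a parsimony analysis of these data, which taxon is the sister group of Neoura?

Meroella

Character polarity is set by the outgroup: the derived state is whichever differs from the outgroup's state, so for Character 4 the derived state is '0', and for the remaining characters it is '1'.
All ingroup taxa share the derived state '1' for Character 1; it defines the ingroup but does not resolve relationships within it.
Character 2: derived state '1' in Cyanura, Dromion, Helioyx, and Zygoma only — synapomorphy for {Cyanura, Dromion, Helioyx, Zygoma}.
Character 3 (derived state '1') is unique to Dromion (autapomorphy; uninformative for grouping).
Character 4: derived state '0' in Dromion and Helioyx only — synapomorphy for {Dromion, Helioyx}.
Only Meroella and Neoura show the derived state '1' for Character 5, supporting them as a clade.
Character 6 (derived state '1') is shared by Dromion, Helioyx, and Zygoma — a synapomorphy uniting that clade.
Most parsimonious ingroup topology: ((((Helioyx,Dromion),Zygoma),Cyanura),(Neoura,Meroella)).
Neoura and Meroella form a cherry on this tree, so they are sister taxa.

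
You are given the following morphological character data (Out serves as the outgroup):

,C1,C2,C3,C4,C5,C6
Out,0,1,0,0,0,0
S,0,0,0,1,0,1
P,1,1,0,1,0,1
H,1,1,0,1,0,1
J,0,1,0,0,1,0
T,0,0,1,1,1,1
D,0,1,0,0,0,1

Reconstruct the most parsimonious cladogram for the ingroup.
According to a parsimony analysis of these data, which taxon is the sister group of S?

Character polarity is set by the outgroup: the derived state is whichever differs from the outgroup's state, so for C2 the derived state is '0', and for the remaining characters it is '1'.
C1 (derived state '1') is shared by H and P — a synapomorphy uniting that clade.
Only S and T show the derived state '0' for C2, supporting them as a clade.
C3 (derived state '1') is unique to T (autapomorphy; uninformative for grouping).
C4 (derived state '1') is shared by H, P, S, and T — a synapomorphy uniting that clade.
C5 (state '1') occurs in J and T but conflicts with the nesting implied by the other characters — most parsimoniously interpreted as homoplasy.
C6: derived state '1' in D, H, P, S, and T only — synapomorphy for {D, H, P, S, T}.
Most parsimonious ingroup topology: ((((S,T),(P,H)),D),J).
S and T form a cherry on this tree, so they are sister taxa.

T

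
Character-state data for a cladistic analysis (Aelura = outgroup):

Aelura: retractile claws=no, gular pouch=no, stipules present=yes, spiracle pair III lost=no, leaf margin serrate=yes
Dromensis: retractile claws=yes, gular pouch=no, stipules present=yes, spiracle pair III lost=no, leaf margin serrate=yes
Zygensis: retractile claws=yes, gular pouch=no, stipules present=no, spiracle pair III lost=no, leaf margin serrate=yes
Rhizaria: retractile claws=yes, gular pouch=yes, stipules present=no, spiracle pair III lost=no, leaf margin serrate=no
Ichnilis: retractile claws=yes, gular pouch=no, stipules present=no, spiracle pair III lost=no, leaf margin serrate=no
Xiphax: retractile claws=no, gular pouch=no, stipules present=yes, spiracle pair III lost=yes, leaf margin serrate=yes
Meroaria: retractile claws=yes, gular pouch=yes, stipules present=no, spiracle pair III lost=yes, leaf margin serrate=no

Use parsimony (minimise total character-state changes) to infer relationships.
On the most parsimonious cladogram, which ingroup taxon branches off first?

Xiphax

Character polarity is set by the outgroup: the derived state is whichever differs from the outgroup's state, so for stipules present, leaf margin serrate the derived state is 'no', and for the remaining characters it is 'yes'.
retractile claws: derived state 'yes' in Dromensis, Ichnilis, Meroaria, Rhizaria, and Zygensis only — synapomorphy for {Dromensis, Ichnilis, Meroaria, Rhizaria, Zygensis}.
Only Meroaria and Rhizaria show the derived state 'yes' for gular pouch, supporting them as a clade.
Only Ichnilis, Meroaria, Rhizaria, and Zygensis show the derived state 'no' for stipules present, supporting them as a clade.
spiracle pair III lost groups Meroaria and Xiphax, which is incompatible with the clades supported by the remaining characters; treating it as convergent (homoplasy) costs fewer steps than any alternative tree.
leaf margin serrate (derived state 'no') is shared by Ichnilis, Meroaria, and Rhizaria — a synapomorphy uniting that clade.
Most parsimonious ingroup topology: ((Dromensis,(Zygensis,((Rhizaria,Meroaria),Ichnilis))),Xiphax).
Xiphax is sister to the clade containing all other ingroup taxa, so it is the earliest-diverging (most basal) ingroup lineage.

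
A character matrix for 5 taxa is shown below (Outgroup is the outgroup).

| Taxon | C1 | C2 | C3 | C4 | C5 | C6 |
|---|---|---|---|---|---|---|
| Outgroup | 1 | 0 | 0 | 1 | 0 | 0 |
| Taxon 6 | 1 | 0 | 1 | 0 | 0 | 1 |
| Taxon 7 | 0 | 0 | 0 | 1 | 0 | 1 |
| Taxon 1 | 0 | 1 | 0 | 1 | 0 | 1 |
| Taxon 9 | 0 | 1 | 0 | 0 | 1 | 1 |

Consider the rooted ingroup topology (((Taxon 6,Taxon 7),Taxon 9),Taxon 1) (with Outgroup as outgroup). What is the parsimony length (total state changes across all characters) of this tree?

Map each character onto (((Taxon 6,Taxon 7),Taxon 9),Taxon 1) (rooted by Outgroup) and count the minimum state changes it requires (Fitch parsimony):
C1: 2; C2: 2; C3: 1; C4: 2; C5: 1; C6: 1.
Total tree length = 9.

9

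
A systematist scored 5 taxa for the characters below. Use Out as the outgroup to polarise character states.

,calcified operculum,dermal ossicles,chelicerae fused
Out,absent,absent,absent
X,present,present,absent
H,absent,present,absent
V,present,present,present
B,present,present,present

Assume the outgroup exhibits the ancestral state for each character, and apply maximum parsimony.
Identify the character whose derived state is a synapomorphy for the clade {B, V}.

The outgroup has state 'absent' for every character, so 'present' is the derived state throughout.
Only B, V, and X show the derived state 'present' for calcified operculum, supporting them as a clade.
All ingroup taxa share the derived state 'present' for dermal ossicles; it defines the ingroup but does not resolve relationships within it.
Only B and V show the derived state 'present' for chelicerae fused, supporting them as a clade.
Most parsimonious ingroup topology: ((X,(V,B)),H).
The clade {B, V} is supported by chelicerae fused: its derived state 'present' occurs in exactly those taxa and in no other taxon (including the outgroup).

chelicerae fused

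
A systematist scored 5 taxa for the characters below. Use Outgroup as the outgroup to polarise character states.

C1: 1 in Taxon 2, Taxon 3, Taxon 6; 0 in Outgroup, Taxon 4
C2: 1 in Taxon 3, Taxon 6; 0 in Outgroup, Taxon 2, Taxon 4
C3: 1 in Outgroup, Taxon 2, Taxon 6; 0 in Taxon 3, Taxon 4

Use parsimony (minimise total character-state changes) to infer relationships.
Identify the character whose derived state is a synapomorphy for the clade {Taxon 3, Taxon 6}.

Character polarity is set by the outgroup: the derived state is whichever differs from the outgroup's state, so for C3 the derived state is '0', and for the remaining characters it is '1'.
C1 (derived state '1') is shared by Taxon 2, Taxon 3, and Taxon 6 — a synapomorphy uniting that clade.
C2 (derived state '1') is shared by Taxon 3 and Taxon 6 — a synapomorphy uniting that clade.
C3 (state '0') occurs in Taxon 3 and Taxon 4 but conflicts with the nesting implied by the other characters — most parsimoniously interpreted as homoplasy.
Most parsimonious ingroup topology: ((Taxon 2,(Taxon 3,Taxon 6)),Taxon 4).
The clade {Taxon 3, Taxon 6} is supported by C2: its derived state '1' occurs in exactly those taxa and in no other taxon (including the outgroup).

C2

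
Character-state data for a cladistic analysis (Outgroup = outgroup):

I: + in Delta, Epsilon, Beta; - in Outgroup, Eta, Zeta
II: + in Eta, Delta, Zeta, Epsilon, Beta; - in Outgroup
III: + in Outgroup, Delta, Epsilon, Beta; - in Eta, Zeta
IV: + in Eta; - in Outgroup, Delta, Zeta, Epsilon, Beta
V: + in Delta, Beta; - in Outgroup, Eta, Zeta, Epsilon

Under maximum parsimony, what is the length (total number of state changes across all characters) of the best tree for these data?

Character polarity is set by the outgroup: the derived state is whichever differs from the outgroup's state, so for III the derived state is '-', and for the remaining characters it is '+'.
Only Beta, Delta, and Epsilon show the derived state '+' for I, supporting them as a clade.
All ingroup taxa share the derived state '+' for II; it defines the ingroup but does not resolve relationships within it.
III (derived state '-') is shared by Eta and Zeta — a synapomorphy uniting that clade.
IV: derived state '+' in Eta only — an autapomorphy, so it tells us nothing about relationships among taxa.
V: derived state '+' in Beta and Delta only — synapomorphy for {Beta, Delta}.
Most parsimonious ingroup topology: ((Eta,Zeta),((Delta,Beta),Epsilon)).
Changes per character on this tree: I: 1; II: 1; III: 1; IV: 1; V: 1.
Total = 5.

5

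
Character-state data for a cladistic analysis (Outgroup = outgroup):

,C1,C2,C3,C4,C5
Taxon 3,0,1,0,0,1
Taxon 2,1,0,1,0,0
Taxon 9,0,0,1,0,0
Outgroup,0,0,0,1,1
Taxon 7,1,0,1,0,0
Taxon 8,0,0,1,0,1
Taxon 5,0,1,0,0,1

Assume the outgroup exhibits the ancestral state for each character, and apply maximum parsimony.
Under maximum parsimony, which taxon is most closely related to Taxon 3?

Taxon 5

Character polarity is set by the outgroup: the derived state is whichever differs from the outgroup's state, so for C4, C5 the derived state is '0', and for the remaining characters it is '1'.
C1 (derived state '1') is shared by Taxon 2 and Taxon 7 — a synapomorphy uniting that clade.
C2 (derived state '1') is shared by Taxon 3 and Taxon 5 — a synapomorphy uniting that clade.
C3 (derived state '1') is shared by Taxon 2, Taxon 7, Taxon 8, and Taxon 9 — a synapomorphy uniting that clade.
C4 (derived state '0') is shared by all ingroup taxa — unites the whole ingroup.
Only Taxon 2, Taxon 7, and Taxon 9 show the derived state '0' for C5, supporting them as a clade.
Most parsimonious ingroup topology: (((Taxon 9,(Taxon 7,Taxon 2)),Taxon 8),(Taxon 3,Taxon 5)).
Taxon 3 and Taxon 5 form a cherry on this tree, so they are sister taxa.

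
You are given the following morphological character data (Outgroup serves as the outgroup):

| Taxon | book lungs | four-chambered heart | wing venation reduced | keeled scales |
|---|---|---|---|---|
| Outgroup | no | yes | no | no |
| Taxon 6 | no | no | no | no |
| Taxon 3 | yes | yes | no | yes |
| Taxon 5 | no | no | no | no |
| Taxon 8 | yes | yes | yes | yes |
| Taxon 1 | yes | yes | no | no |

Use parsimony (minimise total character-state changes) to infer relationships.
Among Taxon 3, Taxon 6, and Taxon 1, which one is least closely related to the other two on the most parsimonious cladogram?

Character polarity is set by the outgroup: the derived state is whichever differs from the outgroup's state, so for four-chambered heart the derived state is 'no', and for the remaining characters it is 'yes'.
Only Taxon 1, Taxon 3, and Taxon 8 show the derived state 'yes' for book lungs, supporting them as a clade.
four-chambered heart (derived state 'no') is shared by Taxon 5 and Taxon 6 — a synapomorphy uniting that clade.
wing venation reduced: derived state 'yes' in Taxon 8 only — an autapomorphy, so it tells us nothing about relationships among taxa.
Only Taxon 3 and Taxon 8 show the derived state 'yes' for keeled scales, supporting them as a clade.
Most parsimonious ingroup topology: (((Taxon 3,Taxon 8),Taxon 1),(Taxon 6,Taxon 5)).
Taxon 3 and Taxon 1 share a more recent common ancestor with each other than either does with Taxon 6, so Taxon 6 is the least closely related of the three.

Taxon 6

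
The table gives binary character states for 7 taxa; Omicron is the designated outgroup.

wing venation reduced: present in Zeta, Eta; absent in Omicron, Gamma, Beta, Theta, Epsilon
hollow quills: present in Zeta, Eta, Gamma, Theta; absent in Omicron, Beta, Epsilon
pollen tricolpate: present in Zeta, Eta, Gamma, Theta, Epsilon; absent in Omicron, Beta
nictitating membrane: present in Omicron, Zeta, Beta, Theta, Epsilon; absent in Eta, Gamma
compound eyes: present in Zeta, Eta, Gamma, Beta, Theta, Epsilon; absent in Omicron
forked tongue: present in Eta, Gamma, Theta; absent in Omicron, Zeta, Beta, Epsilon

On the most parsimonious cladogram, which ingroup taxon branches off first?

Beta

Character polarity is set by the outgroup: the derived state is whichever differs from the outgroup's state, so for nictitating membrane the derived state is 'absent', and for the remaining characters it is 'present'.
wing venation reduced (state 'present') occurs in Eta and Zeta but conflicts with the nesting implied by the other characters — most parsimoniously interpreted as homoplasy.
hollow quills (derived state 'present') is shared by Eta, Gamma, Theta, and Zeta — a synapomorphy uniting that clade.
Only Epsilon, Eta, Gamma, Theta, and Zeta show the derived state 'present' for pollen tricolpate, supporting them as a clade.
Only Eta and Gamma show the derived state 'absent' for nictitating membrane, supporting them as a clade.
All ingroup taxa share the derived state 'present' for compound eyes; it defines the ingroup but does not resolve relationships within it.
forked tongue: derived state 'present' in Eta, Gamma, and Theta only — synapomorphy for {Eta, Gamma, Theta}.
Most parsimonious ingroup topology: (((Zeta,((Eta,Gamma),Theta)),Epsilon),Beta).
Beta is sister to the clade containing all other ingroup taxa, so it is the earliest-diverging (most basal) ingroup lineage.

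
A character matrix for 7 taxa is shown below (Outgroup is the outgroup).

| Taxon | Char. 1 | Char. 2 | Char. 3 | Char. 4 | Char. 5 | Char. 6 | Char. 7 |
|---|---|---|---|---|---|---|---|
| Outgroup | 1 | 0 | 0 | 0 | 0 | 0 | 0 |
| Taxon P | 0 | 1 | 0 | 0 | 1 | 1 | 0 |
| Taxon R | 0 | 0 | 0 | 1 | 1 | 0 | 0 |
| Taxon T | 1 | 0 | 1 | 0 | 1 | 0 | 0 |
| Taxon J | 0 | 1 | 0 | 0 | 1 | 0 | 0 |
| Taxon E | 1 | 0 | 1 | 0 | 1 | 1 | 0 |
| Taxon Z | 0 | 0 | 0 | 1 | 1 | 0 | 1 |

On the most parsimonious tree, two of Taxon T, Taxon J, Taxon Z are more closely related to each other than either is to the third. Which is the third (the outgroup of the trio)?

Taxon T

Character polarity is set by the outgroup: the derived state is whichever differs from the outgroup's state, so for Char. 1 the derived state is '0', and for the remaining characters it is '1'.
Only Taxon J, Taxon P, Taxon R, and Taxon Z show the derived state '0' for Char. 1, supporting them as a clade.
Only Taxon J and Taxon P show the derived state '1' for Char. 2, supporting them as a clade.
Only Taxon E and Taxon T show the derived state '1' for Char. 3, supporting them as a clade.
Only Taxon R and Taxon Z show the derived state '1' for Char. 4, supporting them as a clade.
Char. 5 (derived state '1') is shared by all ingroup taxa — unites the whole ingroup.
Char. 6 (state '1') occurs in Taxon E and Taxon P but conflicts with the nesting implied by the other characters — most parsimoniously interpreted as homoplasy.
Char. 7: derived state '1' in Taxon Z only — an autapomorphy, so it tells us nothing about relationships among taxa.
Most parsimonious ingroup topology: (((Taxon P,Taxon J),(Taxon R,Taxon Z)),(Taxon T,Taxon E)).
Taxon J and Taxon Z share a more recent common ancestor with each other than either does with Taxon T, so Taxon T is the least closely related of the three.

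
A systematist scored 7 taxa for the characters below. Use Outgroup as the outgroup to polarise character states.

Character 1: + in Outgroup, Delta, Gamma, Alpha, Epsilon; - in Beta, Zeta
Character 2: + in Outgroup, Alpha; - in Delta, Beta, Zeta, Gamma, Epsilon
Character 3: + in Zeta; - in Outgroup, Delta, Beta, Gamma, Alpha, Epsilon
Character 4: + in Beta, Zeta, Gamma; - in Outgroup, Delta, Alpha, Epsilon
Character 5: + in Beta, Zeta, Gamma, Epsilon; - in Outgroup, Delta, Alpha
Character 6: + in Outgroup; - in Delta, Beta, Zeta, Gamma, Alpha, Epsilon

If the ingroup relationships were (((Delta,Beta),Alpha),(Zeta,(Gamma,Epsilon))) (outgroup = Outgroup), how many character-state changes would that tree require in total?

11

Map each character onto (((Delta,Beta),Alpha),(Zeta,(Gamma,Epsilon))) (rooted by Outgroup) and count the minimum state changes it requires (Fitch parsimony):
Character 1: 2; Character 2: 2; Character 3: 1; Character 4: 3; Character 5: 2; Character 6: 1.
Total tree length = 11.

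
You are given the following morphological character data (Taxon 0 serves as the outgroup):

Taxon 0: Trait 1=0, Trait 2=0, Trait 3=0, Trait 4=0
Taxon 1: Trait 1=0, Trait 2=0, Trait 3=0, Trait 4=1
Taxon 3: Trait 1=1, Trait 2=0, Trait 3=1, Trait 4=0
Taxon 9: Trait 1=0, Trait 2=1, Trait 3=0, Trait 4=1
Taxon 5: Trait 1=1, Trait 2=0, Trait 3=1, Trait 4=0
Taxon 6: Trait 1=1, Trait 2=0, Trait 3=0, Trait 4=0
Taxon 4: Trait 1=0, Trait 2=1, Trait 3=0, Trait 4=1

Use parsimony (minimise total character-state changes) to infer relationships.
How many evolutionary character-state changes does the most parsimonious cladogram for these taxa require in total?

4

The outgroup has state '0' for every character, so '1' is the derived state throughout.
Trait 1: derived state '1' in Taxon 3, Taxon 5, and Taxon 6 only — synapomorphy for {Taxon 3, Taxon 5, Taxon 6}.
Only Taxon 4 and Taxon 9 show the derived state '1' for Trait 2, supporting them as a clade.
Trait 3 (derived state '1') is shared by Taxon 3 and Taxon 5 — a synapomorphy uniting that clade.
Trait 4: derived state '1' in Taxon 1, Taxon 4, and Taxon 9 only — synapomorphy for {Taxon 1, Taxon 4, Taxon 9}.
Most parsimonious ingroup topology: ((Taxon 1,(Taxon 9,Taxon 4)),((Taxon 3,Taxon 5),Taxon 6)).
Changes per character on this tree: Trait 1: 1; Trait 2: 1; Trait 3: 1; Trait 4: 1.
Total = 4.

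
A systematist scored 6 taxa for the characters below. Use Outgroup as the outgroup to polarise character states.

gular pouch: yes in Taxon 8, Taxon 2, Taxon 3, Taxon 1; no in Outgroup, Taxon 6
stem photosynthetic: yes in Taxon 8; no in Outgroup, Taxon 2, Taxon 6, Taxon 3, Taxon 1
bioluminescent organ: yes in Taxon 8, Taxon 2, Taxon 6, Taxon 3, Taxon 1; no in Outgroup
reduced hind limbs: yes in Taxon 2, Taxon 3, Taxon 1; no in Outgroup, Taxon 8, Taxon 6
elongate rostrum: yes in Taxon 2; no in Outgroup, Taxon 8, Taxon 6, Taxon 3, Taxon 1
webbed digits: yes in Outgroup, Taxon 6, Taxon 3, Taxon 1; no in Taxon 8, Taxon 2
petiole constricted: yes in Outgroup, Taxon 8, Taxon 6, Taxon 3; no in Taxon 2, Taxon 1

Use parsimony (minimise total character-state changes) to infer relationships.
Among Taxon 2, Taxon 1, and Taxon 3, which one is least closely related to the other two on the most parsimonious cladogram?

Character polarity is set by the outgroup: the derived state is whichever differs from the outgroup's state, so for webbed digits, petiole constricted the derived state is 'no', and for the remaining characters it is 'yes'.
gular pouch (derived state 'yes') is shared by Taxon 1, Taxon 2, Taxon 3, and Taxon 8 — a synapomorphy uniting that clade.
stem photosynthetic: derived state 'yes' in Taxon 8 only — an autapomorphy, so it tells us nothing about relationships among taxa.
All ingroup taxa share the derived state 'yes' for bioluminescent organ; it defines the ingroup but does not resolve relationships within it.
Only Taxon 1, Taxon 2, and Taxon 3 show the derived state 'yes' for reduced hind limbs, supporting them as a clade.
elongate rostrum: derived state 'yes' in Taxon 2 only — an autapomorphy, so it tells us nothing about relationships among taxa.
webbed digits groups Taxon 2 and Taxon 8, which is incompatible with the clades supported by the remaining characters; treating it as convergent (homoplasy) costs fewer steps than any alternative tree.
Only Taxon 1 and Taxon 2 show the derived state 'no' for petiole constricted, supporting them as a clade.
Most parsimonious ingroup topology: ((Taxon 8,((Taxon 2,Taxon 1),Taxon 3)),Taxon 6).
Taxon 1 and Taxon 2 share a more recent common ancestor with each other than either does with Taxon 3, so Taxon 3 is the least closely related of the three.

Taxon 3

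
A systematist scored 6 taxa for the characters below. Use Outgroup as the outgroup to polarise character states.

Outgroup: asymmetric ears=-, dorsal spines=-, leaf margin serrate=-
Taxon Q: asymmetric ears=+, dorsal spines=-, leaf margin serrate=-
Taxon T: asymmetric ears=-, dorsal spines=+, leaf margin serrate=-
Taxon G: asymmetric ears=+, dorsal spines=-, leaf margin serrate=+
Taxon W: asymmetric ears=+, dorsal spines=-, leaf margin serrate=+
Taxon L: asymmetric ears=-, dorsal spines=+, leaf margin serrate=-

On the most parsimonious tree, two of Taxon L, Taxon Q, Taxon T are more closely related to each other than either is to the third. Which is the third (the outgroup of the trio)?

The outgroup has state '-' for every character, so '+' is the derived state throughout.
asymmetric ears: derived state '+' in Taxon G, Taxon Q, and Taxon W only — synapomorphy for {Taxon G, Taxon Q, Taxon W}.
dorsal spines (derived state '+') is shared by Taxon L and Taxon T — a synapomorphy uniting that clade.
leaf margin serrate: derived state '+' in Taxon G and Taxon W only — synapomorphy for {Taxon G, Taxon W}.
Most parsimonious ingroup topology: ((Taxon Q,(Taxon G,Taxon W)),(Taxon T,Taxon L)).
Taxon T and Taxon L share a more recent common ancestor with each other than either does with Taxon Q, so Taxon Q is the least closely related of the three.

Taxon Q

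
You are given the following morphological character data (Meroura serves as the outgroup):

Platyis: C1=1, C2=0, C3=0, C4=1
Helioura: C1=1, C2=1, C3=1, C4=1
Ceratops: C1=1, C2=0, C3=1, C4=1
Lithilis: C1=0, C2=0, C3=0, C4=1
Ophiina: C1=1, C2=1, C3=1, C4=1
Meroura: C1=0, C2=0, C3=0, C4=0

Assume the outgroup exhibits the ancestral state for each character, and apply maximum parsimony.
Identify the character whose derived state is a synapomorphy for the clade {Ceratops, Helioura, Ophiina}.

C3

The outgroup has state '0' for every character, so '1' is the derived state throughout.
C1: derived state '1' in Ceratops, Helioura, Ophiina, and Platyis only — synapomorphy for {Ceratops, Helioura, Ophiina, Platyis}.
C2: derived state '1' in Helioura and Ophiina only — synapomorphy for {Helioura, Ophiina}.
C3 (derived state '1') is shared by Ceratops, Helioura, and Ophiina — a synapomorphy uniting that clade.
All ingroup taxa share the derived state '1' for C4; it defines the ingroup but does not resolve relationships within it.
Most parsimonious ingroup topology: ((((Helioura,Ophiina),Ceratops),Platyis),Lithilis).
The clade {Ceratops, Helioura, Ophiina} is supported by C3: its derived state '1' occurs in exactly those taxa and in no other taxon (including the outgroup).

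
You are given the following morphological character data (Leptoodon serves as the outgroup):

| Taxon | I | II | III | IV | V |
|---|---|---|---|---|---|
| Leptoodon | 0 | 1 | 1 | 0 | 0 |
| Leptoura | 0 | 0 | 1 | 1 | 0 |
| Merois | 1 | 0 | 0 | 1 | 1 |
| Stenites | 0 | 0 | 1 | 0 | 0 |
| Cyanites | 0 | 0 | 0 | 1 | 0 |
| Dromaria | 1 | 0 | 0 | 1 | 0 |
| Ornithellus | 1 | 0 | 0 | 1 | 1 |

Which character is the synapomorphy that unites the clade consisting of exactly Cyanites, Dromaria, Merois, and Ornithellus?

III

Character polarity is set by the outgroup: the derived state is whichever differs from the outgroup's state, so for II, III the derived state is '0', and for the remaining characters it is '1'.
I: derived state '1' in Dromaria, Merois, and Ornithellus only — synapomorphy for {Dromaria, Merois, Ornithellus}.
All ingroup taxa share the derived state '0' for II; it defines the ingroup but does not resolve relationships within it.
III (derived state '0') is shared by Cyanites, Dromaria, Merois, and Ornithellus — a synapomorphy uniting that clade.
IV: derived state '1' in Cyanites, Dromaria, Leptoura, Merois, and Ornithellus only — synapomorphy for {Cyanites, Dromaria, Leptoura, Merois, Ornithellus}.
Only Merois and Ornithellus show the derived state '1' for V, supporting them as a clade.
Most parsimonious ingroup topology: ((Leptoura,(((Merois,Ornithellus),Dromaria),Cyanites)),Stenites).
The clade {Cyanites, Dromaria, Merois, Ornithellus} is supported by III: its derived state '0' occurs in exactly those taxa and in no other taxon (including the outgroup).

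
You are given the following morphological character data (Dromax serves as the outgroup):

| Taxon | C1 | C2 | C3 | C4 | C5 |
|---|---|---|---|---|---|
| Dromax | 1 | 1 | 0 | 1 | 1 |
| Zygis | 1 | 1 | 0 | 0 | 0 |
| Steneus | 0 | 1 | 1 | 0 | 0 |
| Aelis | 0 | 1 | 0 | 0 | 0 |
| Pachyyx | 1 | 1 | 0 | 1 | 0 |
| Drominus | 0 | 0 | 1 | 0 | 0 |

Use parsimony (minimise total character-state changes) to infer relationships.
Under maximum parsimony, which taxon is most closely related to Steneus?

Character polarity is set by the outgroup: the derived state is whichever differs from the outgroup's state, so for C1, C2, C4, C5 the derived state is '0', and for the remaining characters it is '1'.
Only Aelis, Drominus, and Steneus show the derived state '0' for C1, supporting them as a clade.
C2 (derived state '0') is unique to Drominus (autapomorphy; uninformative for grouping).
C3 (derived state '1') is shared by Drominus and Steneus — a synapomorphy uniting that clade.
C4: derived state '0' in Aelis, Drominus, Steneus, and Zygis only — synapomorphy for {Aelis, Drominus, Steneus, Zygis}.
C5 (derived state '0') is shared by all ingroup taxa — unites the whole ingroup.
Most parsimonious ingroup topology: ((Zygis,((Steneus,Drominus),Aelis)),Pachyyx).
Steneus and Drominus form a cherry on this tree, so they are sister taxa.

Drominus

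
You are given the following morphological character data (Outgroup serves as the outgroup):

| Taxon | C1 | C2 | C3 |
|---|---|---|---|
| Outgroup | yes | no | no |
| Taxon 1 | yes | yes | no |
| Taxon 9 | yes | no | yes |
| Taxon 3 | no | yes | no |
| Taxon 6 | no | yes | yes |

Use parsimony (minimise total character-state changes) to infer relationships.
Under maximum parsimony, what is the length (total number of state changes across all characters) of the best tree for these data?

4

Character polarity is set by the outgroup: the derived state is whichever differs from the outgroup's state, so for C1 the derived state is 'no', and for the remaining characters it is 'yes'.
Only Taxon 3 and Taxon 6 show the derived state 'no' for C1, supporting them as a clade.
C2: derived state 'yes' in Taxon 1, Taxon 3, and Taxon 6 only — synapomorphy for {Taxon 1, Taxon 3, Taxon 6}.
C3 groups Taxon 6 and Taxon 9, which is incompatible with the clades supported by the remaining characters; treating it as convergent (homoplasy) costs fewer steps than any alternative tree.
Most parsimonious ingroup topology: ((Taxon 1,(Taxon 3,Taxon 6)),Taxon 9).
Changes per character on this tree: C1: 1; C2: 1; C3: 2.
Total = 4.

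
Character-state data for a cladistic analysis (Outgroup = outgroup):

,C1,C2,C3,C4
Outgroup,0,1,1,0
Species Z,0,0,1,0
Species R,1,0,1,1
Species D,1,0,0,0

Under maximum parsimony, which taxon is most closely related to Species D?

Character polarity is set by the outgroup: the derived state is whichever differs from the outgroup's state, so for C2, C3 the derived state is '0', and for the remaining characters it is '1'.
C1: derived state '1' in Species D and Species R only — synapomorphy for {Species D, Species R}.
All ingroup taxa share the derived state '0' for C2; it defines the ingroup but does not resolve relationships within it.
C3: derived state '0' in Species D only — an autapomorphy, so it tells us nothing about relationships among taxa.
C4: derived state '1' in Species R only — an autapomorphy, so it tells us nothing about relationships among taxa.
Most parsimonious ingroup topology: (Species Z,(Species R,Species D)).
Species D and Species R form a cherry on this tree, so they are sister taxa.

Species R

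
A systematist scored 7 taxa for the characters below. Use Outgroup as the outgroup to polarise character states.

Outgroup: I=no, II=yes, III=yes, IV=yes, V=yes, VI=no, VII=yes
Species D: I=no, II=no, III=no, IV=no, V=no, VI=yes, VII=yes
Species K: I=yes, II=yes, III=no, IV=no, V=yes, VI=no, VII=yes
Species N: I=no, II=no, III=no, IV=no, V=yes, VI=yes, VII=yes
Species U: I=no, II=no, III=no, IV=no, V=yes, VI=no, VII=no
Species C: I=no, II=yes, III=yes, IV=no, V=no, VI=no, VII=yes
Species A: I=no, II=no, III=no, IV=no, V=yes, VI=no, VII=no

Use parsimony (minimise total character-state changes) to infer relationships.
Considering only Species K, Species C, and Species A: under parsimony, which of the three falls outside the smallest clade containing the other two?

Character polarity is set by the outgroup: the derived state is whichever differs from the outgroup's state, so for II, III, IV, V, VII the derived state is 'no', and for the remaining characters it is 'yes'.
I (derived state 'yes') is unique to Species K (autapomorphy; uninformative for grouping).
II: derived state 'no' in Species A, Species D, Species N, and Species U only — synapomorphy for {Species A, Species D, Species N, Species U}.
III: derived state 'no' in Species A, Species D, Species K, Species N, and Species U only — synapomorphy for {Species A, Species D, Species K, Species N, Species U}.
IV (derived state 'no') is shared by all ingroup taxa — unites the whole ingroup.
V groups Species C and Species D, which is incompatible with the clades supported by the remaining characters; treating it as convergent (homoplasy) costs fewer steps than any alternative tree.
VI: derived state 'yes' in Species D and Species N only — synapomorphy for {Species D, Species N}.
VII: derived state 'no' in Species A and Species U only — synapomorphy for {Species A, Species U}.
Most parsimonious ingroup topology: ((((Species D,Species N),(Species U,Species A)),Species K),Species C).
Species A and Species K share a more recent common ancestor with each other than either does with Species C, so Species C is the least closely related of the three.

Species C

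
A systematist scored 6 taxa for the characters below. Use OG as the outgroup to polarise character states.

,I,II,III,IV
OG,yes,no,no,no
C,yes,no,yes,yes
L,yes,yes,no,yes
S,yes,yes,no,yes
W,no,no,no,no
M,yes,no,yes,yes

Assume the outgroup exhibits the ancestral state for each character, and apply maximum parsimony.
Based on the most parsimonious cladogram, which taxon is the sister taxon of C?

Character polarity is set by the outgroup: the derived state is whichever differs from the outgroup's state, so for I the derived state is 'no', and for the remaining characters it is 'yes'.
I: derived state 'no' in W only — an autapomorphy, so it tells us nothing about relationships among taxa.
Only L and S show the derived state 'yes' for II, supporting them as a clade.
III (derived state 'yes') is shared by C and M — a synapomorphy uniting that clade.
IV (derived state 'yes') is shared by C, L, M, and S — a synapomorphy uniting that clade.
Most parsimonious ingroup topology: (((C,M),(L,S)),W).
C and M form a cherry on this tree, so they are sister taxa.

M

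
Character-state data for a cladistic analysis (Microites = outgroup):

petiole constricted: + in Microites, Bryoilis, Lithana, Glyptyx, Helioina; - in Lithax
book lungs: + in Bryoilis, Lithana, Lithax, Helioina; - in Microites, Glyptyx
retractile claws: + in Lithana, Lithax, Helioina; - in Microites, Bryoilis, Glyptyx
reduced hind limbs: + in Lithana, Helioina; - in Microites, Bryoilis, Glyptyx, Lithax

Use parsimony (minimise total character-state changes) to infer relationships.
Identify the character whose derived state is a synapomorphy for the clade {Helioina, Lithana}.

Character polarity is set by the outgroup: the derived state is whichever differs from the outgroup's state, so for petiole constricted the derived state is '-', and for the remaining characters it is '+'.
petiole constricted: derived state '-' in Lithax only — an autapomorphy, so it tells us nothing about relationships among taxa.
book lungs: derived state '+' in Bryoilis, Helioina, Lithana, and Lithax only — synapomorphy for {Bryoilis, Helioina, Lithana, Lithax}.
retractile claws: derived state '+' in Helioina, Lithana, and Lithax only — synapomorphy for {Helioina, Lithana, Lithax}.
reduced hind limbs (derived state '+') is shared by Helioina and Lithana — a synapomorphy uniting that clade.
Most parsimonious ingroup topology: ((Bryoilis,((Lithana,Helioina),Lithax)),Glyptyx).
The clade {Helioina, Lithana} is supported by reduced hind limbs: its derived state '+' occurs in exactly those taxa and in no other taxon (including the outgroup).

reduced hind limbs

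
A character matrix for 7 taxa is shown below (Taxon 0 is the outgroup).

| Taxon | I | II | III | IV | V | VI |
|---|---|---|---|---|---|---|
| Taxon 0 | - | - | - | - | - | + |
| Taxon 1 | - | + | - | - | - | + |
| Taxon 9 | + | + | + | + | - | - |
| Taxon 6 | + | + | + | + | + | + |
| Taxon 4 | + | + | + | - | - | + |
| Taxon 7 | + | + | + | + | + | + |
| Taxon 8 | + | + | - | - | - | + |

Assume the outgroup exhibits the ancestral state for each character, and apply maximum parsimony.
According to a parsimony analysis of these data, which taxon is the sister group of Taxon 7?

Taxon 6

Character polarity is set by the outgroup: the derived state is whichever differs from the outgroup's state, so for VI the derived state is '-', and for the remaining characters it is '+'.
Only Taxon 4, Taxon 6, Taxon 7, Taxon 8, and Taxon 9 show the derived state '+' for I, supporting them as a clade.
II (derived state '+') is shared by all ingroup taxa — unites the whole ingroup.
III: derived state '+' in Taxon 4, Taxon 6, Taxon 7, and Taxon 9 only — synapomorphy for {Taxon 4, Taxon 6, Taxon 7, Taxon 9}.
IV: derived state '+' in Taxon 6, Taxon 7, and Taxon 9 only — synapomorphy for {Taxon 6, Taxon 7, Taxon 9}.
V (derived state '+') is shared by Taxon 6 and Taxon 7 — a synapomorphy uniting that clade.
VI (derived state '-') is unique to Taxon 9 (autapomorphy; uninformative for grouping).
Most parsimonious ingroup topology: (Taxon 1,(((Taxon 9,(Taxon 6,Taxon 7)),Taxon 4),Taxon 8)).
Taxon 7 and Taxon 6 form a cherry on this tree, so they are sister taxa.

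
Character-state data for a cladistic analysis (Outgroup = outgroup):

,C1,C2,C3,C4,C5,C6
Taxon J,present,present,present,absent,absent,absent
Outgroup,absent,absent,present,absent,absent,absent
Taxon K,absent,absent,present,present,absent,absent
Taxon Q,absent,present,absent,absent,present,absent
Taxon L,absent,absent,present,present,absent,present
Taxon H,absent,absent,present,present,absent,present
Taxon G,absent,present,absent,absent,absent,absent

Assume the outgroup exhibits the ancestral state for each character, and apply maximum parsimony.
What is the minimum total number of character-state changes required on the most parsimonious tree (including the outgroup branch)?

Character polarity is set by the outgroup: the derived state is whichever differs from the outgroup's state, so for C3 the derived state is 'absent', and for the remaining characters it is 'present'.
C1: derived state 'present' in Taxon J only — an autapomorphy, so it tells us nothing about relationships among taxa.
C2: derived state 'present' in Taxon G, Taxon J, and Taxon Q only — synapomorphy for {Taxon G, Taxon J, Taxon Q}.
C3: derived state 'absent' in Taxon G and Taxon Q only — synapomorphy for {Taxon G, Taxon Q}.
C4: derived state 'present' in Taxon H, Taxon K, and Taxon L only — synapomorphy for {Taxon H, Taxon K, Taxon L}.
C5: derived state 'present' in Taxon Q only — an autapomorphy, so it tells us nothing about relationships among taxa.
C6: derived state 'present' in Taxon H and Taxon L only — synapomorphy for {Taxon H, Taxon L}.
Most parsimonious ingroup topology: (((Taxon G,Taxon Q),Taxon J),((Taxon H,Taxon L),Taxon K)).
Changes per character on this tree: C1: 1; C2: 1; C3: 1; C4: 1; C5: 1; C6: 1.
Total = 6.

6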